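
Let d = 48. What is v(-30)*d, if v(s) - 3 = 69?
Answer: 3456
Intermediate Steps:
v(s) = 72 (v(s) = 3 + 69 = 72)
v(-30)*d = 72*48 = 3456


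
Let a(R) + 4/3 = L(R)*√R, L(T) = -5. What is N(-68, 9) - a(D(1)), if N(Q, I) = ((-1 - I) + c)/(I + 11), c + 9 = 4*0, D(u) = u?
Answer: 323/60 ≈ 5.3833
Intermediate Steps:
a(R) = -4/3 - 5*√R
c = -9 (c = -9 + 4*0 = -9 + 0 = -9)
N(Q, I) = (-10 - I)/(11 + I) (N(Q, I) = ((-1 - I) - 9)/(I + 11) = (-10 - I)/(11 + I))
N(-68, 9) - a(D(1)) = (-10 - 1*9)/(11 + 9) - (-4/3 - 5*√1) = (-10 - 9)/20 - (-4/3 - 5*1) = (1/20)*(-19) - (-4/3 - 5) = -19/20 - 1*(-19/3) = -19/20 + 19/3 = 323/60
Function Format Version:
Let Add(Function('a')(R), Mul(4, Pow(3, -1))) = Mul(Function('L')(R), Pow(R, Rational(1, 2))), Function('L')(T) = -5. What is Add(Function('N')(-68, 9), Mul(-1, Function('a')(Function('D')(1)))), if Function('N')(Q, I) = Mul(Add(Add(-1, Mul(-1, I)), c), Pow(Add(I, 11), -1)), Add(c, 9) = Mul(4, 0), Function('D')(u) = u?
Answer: Rational(323, 60) ≈ 5.3833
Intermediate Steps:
Function('a')(R) = Add(Rational(-4, 3), Mul(-5, Pow(R, Rational(1, 2))))
c = -9 (c = Add(-9, Mul(4, 0)) = Add(-9, 0) = -9)
Function('N')(Q, I) = Mul(Pow(Add(11, I), -1), Add(-10, Mul(-1, I))) (Function('N')(Q, I) = Mul(Add(Add(-1, Mul(-1, I)), -9), Pow(Add(I, 11), -1)) = Mul(Add(-10, Mul(-1, I)), Pow(Add(11, I), -1)) = Mul(Pow(Add(11, I), -1), Add(-10, Mul(-1, I))))
Add(Function('N')(-68, 9), Mul(-1, Function('a')(Function('D')(1)))) = Add(Mul(Pow(Add(11, 9), -1), Add(-10, Mul(-1, 9))), Mul(-1, Add(Rational(-4, 3), Mul(-5, Pow(1, Rational(1, 2)))))) = Add(Mul(Pow(20, -1), Add(-10, -9)), Mul(-1, Add(Rational(-4, 3), Mul(-5, 1)))) = Add(Mul(Rational(1, 20), -19), Mul(-1, Add(Rational(-4, 3), -5))) = Add(Rational(-19, 20), Mul(-1, Rational(-19, 3))) = Add(Rational(-19, 20), Rational(19, 3)) = Rational(323, 60)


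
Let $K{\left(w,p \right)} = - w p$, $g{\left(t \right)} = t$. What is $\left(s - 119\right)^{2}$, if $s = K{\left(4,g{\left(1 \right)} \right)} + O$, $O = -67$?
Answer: $36100$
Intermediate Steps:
$K{\left(w,p \right)} = - p w$
$s = -71$ ($s = \left(-1\right) 1 \cdot 4 - 67 = -4 - 67 = -71$)
$\left(s - 119\right)^{2} = \left(-71 - 119\right)^{2} = \left(-190\right)^{2} = 36100$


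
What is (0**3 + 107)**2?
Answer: 11449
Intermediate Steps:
(0**3 + 107)**2 = (0 + 107)**2 = 107**2 = 11449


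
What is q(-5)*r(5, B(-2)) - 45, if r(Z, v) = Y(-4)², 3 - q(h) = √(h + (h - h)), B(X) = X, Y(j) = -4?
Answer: 3 - 16*I*√5 ≈ 3.0 - 35.777*I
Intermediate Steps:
q(h) = 3 - √h (q(h) = 3 - √(h + (h - h)) = 3 - √(h + 0) = 3 - √h)
r(Z, v) = 16 (r(Z, v) = (-4)² = 16)
q(-5)*r(5, B(-2)) - 45 = (3 - √(-5))*16 - 45 = (3 - I*√5)*16 - 45 = (48 - 16*I*√5) - 45 = 3 - 16*I*√5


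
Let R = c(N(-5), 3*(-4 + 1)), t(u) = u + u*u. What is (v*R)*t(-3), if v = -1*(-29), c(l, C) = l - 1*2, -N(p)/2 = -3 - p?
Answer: -1044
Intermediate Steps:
t(u) = u + u²
N(p) = 6 + 2*p (N(p) = -2*(-3 - p) = 6 + 2*p)
c(l, C) = -2 + l (c(l, C) = l - 2 = -2 + l)
R = -6 (R = -2 + (6 + 2*(-5)) = -2 + (6 - 10) = -2 - 4 = -6)
v = 29
(v*R)*t(-3) = (29*(-6))*(-3*(1 - 3)) = -(-522)*(-2) = -174*6 = -1044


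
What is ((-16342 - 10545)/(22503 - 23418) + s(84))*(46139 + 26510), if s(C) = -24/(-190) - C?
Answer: -68819743859/17385 ≈ -3.9586e+6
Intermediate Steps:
s(C) = 12/95 - C (s(C) = -24*(-1/190) - C = 12/95 - C)
((-16342 - 10545)/(22503 - 23418) + s(84))*(46139 + 26510) = ((-16342 - 10545)/(22503 - 23418) + (12/95 - 1*84))*(46139 + 26510) = (-26887/(-915) + (12/95 - 84))*72649 = (-26887*(-1/915) - 7968/95)*72649 = (26887/915 - 7968/95)*72649 = -947291/17385*72649 = -68819743859/17385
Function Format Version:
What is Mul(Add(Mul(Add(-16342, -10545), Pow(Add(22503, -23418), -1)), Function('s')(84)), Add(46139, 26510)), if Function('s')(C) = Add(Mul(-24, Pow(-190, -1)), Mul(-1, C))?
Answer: Rational(-68819743859, 17385) ≈ -3.9586e+6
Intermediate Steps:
Function('s')(C) = Add(Rational(12, 95), Mul(-1, C)) (Function('s')(C) = Add(Mul(-24, Rational(-1, 190)), Mul(-1, C)) = Add(Rational(12, 95), Mul(-1, C)))
Mul(Add(Mul(Add(-16342, -10545), Pow(Add(22503, -23418), -1)), Function('s')(84)), Add(46139, 26510)) = Mul(Add(Mul(Add(-16342, -10545), Pow(Add(22503, -23418), -1)), Add(Rational(12, 95), Mul(-1, 84))), Add(46139, 26510)) = Mul(Add(Mul(-26887, Pow(-915, -1)), Add(Rational(12, 95), -84)), 72649) = Mul(Add(Mul(-26887, Rational(-1, 915)), Rational(-7968, 95)), 72649) = Mul(Add(Rational(26887, 915), Rational(-7968, 95)), 72649) = Mul(Rational(-947291, 17385), 72649) = Rational(-68819743859, 17385)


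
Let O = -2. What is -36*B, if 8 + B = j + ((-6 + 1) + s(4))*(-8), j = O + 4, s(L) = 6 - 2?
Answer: -72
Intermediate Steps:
s(L) = 4
j = 2 (j = -2 + 4 = 2)
B = 2 (B = -8 + (2 + ((-6 + 1) + 4)*(-8)) = -8 + (2 + (-5 + 4)*(-8)) = -8 + (2 - 1*(-8)) = -8 + (2 + 8) = -8 + 10 = 2)
-36*B = -36*2 = -72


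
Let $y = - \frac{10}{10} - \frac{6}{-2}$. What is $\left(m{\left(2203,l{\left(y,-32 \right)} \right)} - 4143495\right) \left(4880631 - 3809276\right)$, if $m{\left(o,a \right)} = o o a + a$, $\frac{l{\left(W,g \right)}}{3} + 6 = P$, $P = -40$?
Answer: $-721971644423625$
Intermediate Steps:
$y = 2$ ($y = \left(-10\right) \frac{1}{10} - -3 = -1 + 3 = 2$)
$l{\left(W,g \right)} = -138$ ($l{\left(W,g \right)} = -18 + 3 \left(-40\right) = -18 - 120 = -138$)
$m{\left(o,a \right)} = a + a o^{2}$ ($m{\left(o,a \right)} = o^{2} a + a = a o^{2} + a = a + a o^{2}$)
$\left(m{\left(2203,l{\left(y,-32 \right)} \right)} - 4143495\right) \left(4880631 - 3809276\right) = \left(- 138 \left(1 + 2203^{2}\right) - 4143495\right) \left(4880631 - 3809276\right) = \left(- 138 \left(1 + 4853209\right) - 4143495\right) 1071355 = \left(\left(-138\right) 4853210 - 4143495\right) 1071355 = \left(-669742980 - 4143495\right) 1071355 = \left(-673886475\right) 1071355 = -721971644423625$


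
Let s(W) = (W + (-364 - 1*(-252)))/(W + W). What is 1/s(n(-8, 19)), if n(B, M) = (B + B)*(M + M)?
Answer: 76/45 ≈ 1.6889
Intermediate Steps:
n(B, M) = 4*B*M (n(B, M) = (2*B)*(2*M) = 4*B*M)
s(W) = (-112 + W)/(2*W) (s(W) = (W + (-364 + 252))/((2*W)) = (W - 112)*(1/(2*W)) = (-112 + W)*(1/(2*W)) = (-112 + W)/(2*W))
1/s(n(-8, 19)) = 1/((-112 + 4*(-8)*19)/(2*((4*(-8)*19)))) = 1/((1/2)*(-112 - 608)/(-608)) = 1/((1/2)*(-1/608)*(-720)) = 1/(45/76) = 76/45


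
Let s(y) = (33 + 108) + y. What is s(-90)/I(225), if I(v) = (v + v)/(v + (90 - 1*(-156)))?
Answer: 2669/50 ≈ 53.380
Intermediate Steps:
s(y) = 141 + y
I(v) = 2*v/(246 + v) (I(v) = (2*v)/(v + (90 + 156)) = (2*v)/(v + 246) = (2*v)/(246 + v) = 2*v/(246 + v))
s(-90)/I(225) = (141 - 90)/((2*225/(246 + 225))) = 51/((2*225/471)) = 51/((2*225*(1/471))) = 51/(150/157) = 51*(157/150) = 2669/50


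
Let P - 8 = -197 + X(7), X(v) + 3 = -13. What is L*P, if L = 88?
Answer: -18040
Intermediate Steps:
X(v) = -16 (X(v) = -3 - 13 = -16)
P = -205 (P = 8 + (-197 - 16) = 8 - 213 = -205)
L*P = 88*(-205) = -18040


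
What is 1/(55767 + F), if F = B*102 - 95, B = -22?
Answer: 1/53428 ≈ 1.8717e-5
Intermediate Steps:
F = -2339 (F = -22*102 - 95 = -2244 - 95 = -2339)
1/(55767 + F) = 1/(55767 - 2339) = 1/53428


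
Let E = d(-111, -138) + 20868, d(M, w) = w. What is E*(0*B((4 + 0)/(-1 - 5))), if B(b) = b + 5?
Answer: 0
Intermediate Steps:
B(b) = 5 + b
E = 20730 (E = -138 + 20868 = 20730)
E*(0*B((4 + 0)/(-1 - 5))) = 20730*(0*(5 + (4 + 0)/(-1 - 5))) = 20730*(0*(5 + 4/(-6))) = 20730*(0*(5 + 4*(-⅙))) = 20730*(0*(5 - ⅔)) = 20730*(0*(13/3)) = 20730*0 = 0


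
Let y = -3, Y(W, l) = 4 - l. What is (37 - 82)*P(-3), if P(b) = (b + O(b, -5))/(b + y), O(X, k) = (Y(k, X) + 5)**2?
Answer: 2115/2 ≈ 1057.5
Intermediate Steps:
O(X, k) = (9 - X)**2 (O(X, k) = ((4 - X) + 5)**2 = (9 - X)**2)
P(b) = (b + (-9 + b)**2)/(-3 + b) (P(b) = (b + (-9 + b)**2)/(b - 3) = (b + (-9 + b)**2)/(-3 + b))
(37 - 82)*P(-3) = (37 - 82)*((-3 + (-9 - 3)**2)/(-3 - 3)) = -45*(-3 + (-12)**2)/(-6) = -(-15)*(-3 + 144)/2 = -(-15)*141/2 = -45*(-47/2) = 2115/2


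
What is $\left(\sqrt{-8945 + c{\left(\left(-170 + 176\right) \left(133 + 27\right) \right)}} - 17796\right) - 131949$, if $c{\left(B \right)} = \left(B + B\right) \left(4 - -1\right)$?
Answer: $-149745 + \sqrt{655} \approx -1.4972 \cdot 10^{5}$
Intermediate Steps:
$c{\left(B \right)} = 10 B$ ($c{\left(B \right)} = 2 B \left(4 + 1\right) = 2 B 5 = 10 B$)
$\left(\sqrt{-8945 + c{\left(\left(-170 + 176\right) \left(133 + 27\right) \right)}} - 17796\right) - 131949 = \left(\sqrt{-8945 + 10 \left(-170 + 176\right) \left(133 + 27\right)} - 17796\right) - 131949 = \left(\sqrt{-8945 + 10 \cdot 6 \cdot 160} - 17796\right) - 131949 = \left(\sqrt{-8945 + 10 \cdot 960} - 17796\right) - 131949 = \left(\sqrt{-8945 + 9600} - 17796\right) - 131949 = \left(\sqrt{655} - 17796\right) - 131949 = \left(-17796 + \sqrt{655}\right) - 131949 = -149745 + \sqrt{655}$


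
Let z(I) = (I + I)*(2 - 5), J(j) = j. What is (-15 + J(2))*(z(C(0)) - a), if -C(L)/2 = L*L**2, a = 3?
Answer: 39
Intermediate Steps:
C(L) = -2*L**3 (C(L) = -2*L*L**2 = -2*L**3)
z(I) = -6*I (z(I) = (2*I)*(-3) = -6*I)
(-15 + J(2))*(z(C(0)) - a) = (-15 + 2)*(-(-12)*0**3 - 1*3) = -13*(-(-12)*0 - 3) = -13*(-6*0 - 3) = -13*(0 - 3) = -13*(-3) = 39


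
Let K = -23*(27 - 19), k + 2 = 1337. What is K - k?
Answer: -1519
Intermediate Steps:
k = 1335 (k = -2 + 1337 = 1335)
K = -184 (K = -23*8 = -184)
K - k = -184 - 1*1335 = -184 - 1335 = -1519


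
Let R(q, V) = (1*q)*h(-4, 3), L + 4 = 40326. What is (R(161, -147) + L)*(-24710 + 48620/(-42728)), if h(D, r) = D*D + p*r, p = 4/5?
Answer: -5712769796625/5341 ≈ -1.0696e+9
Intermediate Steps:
L = 40322 (L = -4 + 40326 = 40322)
p = ⅘ (p = 4*(⅕) = ⅘ ≈ 0.80000)
h(D, r) = D² + 4*r/5 (h(D, r) = D*D + 4*r/5 = D² + 4*r/5)
R(q, V) = 92*q/5 (R(q, V) = (1*q)*((-4)² + (⅘)*3) = q*(16 + 12/5) = q*(92/5) = 92*q/5)
(R(161, -147) + L)*(-24710 + 48620/(-42728)) = ((92/5)*161 + 40322)*(-24710 + 48620/(-42728)) = (14812/5 + 40322)*(-24710 + 48620*(-1/42728)) = 216422*(-24710 - 12155/10682)/5 = (216422/5)*(-263964375/10682) = -5712769796625/5341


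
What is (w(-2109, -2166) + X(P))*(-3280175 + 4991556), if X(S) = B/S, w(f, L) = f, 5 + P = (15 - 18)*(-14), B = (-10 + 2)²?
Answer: -133434665189/37 ≈ -3.6063e+9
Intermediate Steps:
B = 64 (B = (-8)² = 64)
P = 37 (P = -5 + (15 - 18)*(-14) = -5 - 3*(-14) = -5 + 42 = 37)
X(S) = 64/S
(w(-2109, -2166) + X(P))*(-3280175 + 4991556) = (-2109 + 64/37)*(-3280175 + 4991556) = (-2109 + 64*(1/37))*1711381 = (-2109 + 64/37)*1711381 = -77969/37*1711381 = -133434665189/37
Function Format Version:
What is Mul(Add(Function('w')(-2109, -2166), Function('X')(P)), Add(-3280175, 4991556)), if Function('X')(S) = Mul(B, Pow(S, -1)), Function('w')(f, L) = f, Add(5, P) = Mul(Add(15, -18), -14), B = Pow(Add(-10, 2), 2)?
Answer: Rational(-133434665189, 37) ≈ -3.6063e+9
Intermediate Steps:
B = 64 (B = Pow(-8, 2) = 64)
P = 37 (P = Add(-5, Mul(Add(15, -18), -14)) = Add(-5, Mul(-3, -14)) = Add(-5, 42) = 37)
Function('X')(S) = Mul(64, Pow(S, -1))
Mul(Add(Function('w')(-2109, -2166), Function('X')(P)), Add(-3280175, 4991556)) = Mul(Add(-2109, Mul(64, Pow(37, -1))), Add(-3280175, 4991556)) = Mul(Add(-2109, Mul(64, Rational(1, 37))), 1711381) = Mul(Add(-2109, Rational(64, 37)), 1711381) = Mul(Rational(-77969, 37), 1711381) = Rational(-133434665189, 37)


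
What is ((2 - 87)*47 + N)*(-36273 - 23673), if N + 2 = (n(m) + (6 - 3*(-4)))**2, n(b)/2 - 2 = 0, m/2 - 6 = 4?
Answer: 210590298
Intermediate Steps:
m = 20 (m = 12 + 2*4 = 12 + 8 = 20)
n(b) = 4 (n(b) = 4 + 2*0 = 4 + 0 = 4)
N = 482 (N = -2 + (4 + (6 - 3*(-4)))**2 = -2 + (4 + (6 + 12))**2 = -2 + (4 + 18)**2 = -2 + 22**2 = -2 + 484 = 482)
((2 - 87)*47 + N)*(-36273 - 23673) = ((2 - 87)*47 + 482)*(-36273 - 23673) = (-85*47 + 482)*(-59946) = (-3995 + 482)*(-59946) = -3513*(-59946) = 210590298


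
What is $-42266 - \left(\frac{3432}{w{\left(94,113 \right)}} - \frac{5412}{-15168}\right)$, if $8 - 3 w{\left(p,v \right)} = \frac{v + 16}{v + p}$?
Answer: $- \frac{28091135511}{643376} \approx -43662.0$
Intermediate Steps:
$w{\left(p,v \right)} = \frac{8}{3} - \frac{16 + v}{3 \left(p + v\right)}$ ($w{\left(p,v \right)} = \frac{8}{3} - \frac{\left(v + 16\right) \frac{1}{v + p}}{3} = \frac{8}{3} - \frac{\left(16 + v\right) \frac{1}{p + v}}{3} = \frac{8}{3} - \frac{\frac{1}{p + v} \left(16 + v\right)}{3} = \frac{8}{3} - \frac{16 + v}{3 \left(p + v\right)}$)
$-42266 - \left(\frac{3432}{w{\left(94,113 \right)}} - \frac{5412}{-15168}\right) = -42266 - \left(\frac{3432}{\frac{1}{3} \frac{1}{94 + 113} \left(-16 + 7 \cdot 113 + 8 \cdot 94\right)} - \frac{5412}{-15168}\right) = -42266 - \left(\frac{3432}{\frac{1}{3} \cdot \frac{1}{207} \left(-16 + 791 + 752\right)} - - \frac{451}{1264}\right) = -42266 - \left(\frac{3432}{\frac{1}{3} \cdot \frac{1}{207} \cdot 1527} + \frac{451}{1264}\right) = -42266 - \left(\frac{3432}{\frac{509}{207}} + \frac{451}{1264}\right) = -42266 - \left(3432 \cdot \frac{207}{509} + \frac{451}{1264}\right) = -42266 - \left(\frac{710424}{509} + \frac{451}{1264}\right) = -42266 - \frac{898205495}{643376} = - \frac{28091135511}{643376}$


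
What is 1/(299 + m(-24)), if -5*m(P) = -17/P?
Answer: 120/35863 ≈ 0.0033461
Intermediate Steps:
m(P) = 17/(5*P) (m(P) = -(-17)/(5*P) = 17/(5*P))
1/(299 + m(-24)) = 1/(299 + (17/5)/(-24)) = 1/(299 + (17/5)*(-1/24)) = 1/(299 - 17/120) = 1/(35863/120) = 120/35863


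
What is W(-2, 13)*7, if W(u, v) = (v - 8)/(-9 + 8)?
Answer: -35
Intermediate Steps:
W(u, v) = 8 - v (W(u, v) = (-8 + v)/(-1) = (-8 + v)*(-1) = 8 - v)
W(-2, 13)*7 = (8 - 1*13)*7 = (8 - 13)*7 = -5*7 = -35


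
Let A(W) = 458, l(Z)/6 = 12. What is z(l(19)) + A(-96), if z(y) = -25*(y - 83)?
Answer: 733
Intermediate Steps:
l(Z) = 72 (l(Z) = 6*12 = 72)
z(y) = 2075 - 25*y (z(y) = -25*(-83 + y) = 2075 - 25*y)
z(l(19)) + A(-96) = (2075 - 25*72) + 458 = (2075 - 1800) + 458 = 275 + 458 = 733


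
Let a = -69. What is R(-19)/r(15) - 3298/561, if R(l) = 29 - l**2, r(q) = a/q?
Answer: 50318/759 ≈ 66.295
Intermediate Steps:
r(q) = -69/q
R(-19)/r(15) - 3298/561 = (29 - 1*(-19)**2)/((-69/15)) - 3298/561 = (29 - 1*361)/((-69*1/15)) - 3298*1/561 = (29 - 361)/(-23/5) - 194/33 = -332*(-5/23) - 194/33 = 1660/23 - 194/33 = 50318/759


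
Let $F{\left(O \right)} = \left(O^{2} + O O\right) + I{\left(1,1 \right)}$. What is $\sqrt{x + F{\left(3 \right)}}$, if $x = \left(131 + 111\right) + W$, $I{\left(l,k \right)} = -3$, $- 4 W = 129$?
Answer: $\frac{\sqrt{899}}{2} \approx 14.992$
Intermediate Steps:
$W = - \frac{129}{4}$ ($W = \left(- \frac{1}{4}\right) 129 = - \frac{129}{4} \approx -32.25$)
$x = \frac{839}{4}$ ($x = \left(131 + 111\right) - \frac{129}{4} = 242 - \frac{129}{4} = \frac{839}{4} \approx 209.75$)
$F{\left(O \right)} = -3 + 2 O^{2}$ ($F{\left(O \right)} = \left(O^{2} + O O\right) - 3 = \left(O^{2} + O^{2}\right) - 3 = 2 O^{2} - 3 = -3 + 2 O^{2}$)
$\sqrt{x + F{\left(3 \right)}} = \sqrt{\frac{839}{4} - \left(3 - 2 \cdot 3^{2}\right)} = \sqrt{\frac{839}{4} + \left(-3 + 2 \cdot 9\right)} = \sqrt{\frac{839}{4} + \left(-3 + 18\right)} = \sqrt{\frac{839}{4} + 15} = \sqrt{\frac{899}{4}} = \frac{\sqrt{899}}{2}$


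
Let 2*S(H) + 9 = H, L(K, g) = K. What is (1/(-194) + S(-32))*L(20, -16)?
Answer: -39780/97 ≈ -410.10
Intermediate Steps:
S(H) = -9/2 + H/2
(1/(-194) + S(-32))*L(20, -16) = (1/(-194) + (-9/2 + (1/2)*(-32)))*20 = (-1/194 + (-9/2 - 16))*20 = (-1/194 - 41/2)*20 = -1989/97*20 = -39780/97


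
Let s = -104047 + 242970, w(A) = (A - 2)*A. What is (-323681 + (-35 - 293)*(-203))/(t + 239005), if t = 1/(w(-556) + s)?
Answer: -38493505529/35784704952 ≈ -1.0757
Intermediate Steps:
w(A) = A*(-2 + A) (w(A) = (-2 + A)*A = A*(-2 + A))
s = 138923
t = 1/449171 (t = 1/(-556*(-2 - 556) + 138923) = 1/(-556*(-558) + 138923) = 1/(310248 + 138923) = 1/449171 ≈ 2.2263e-6)
(-323681 + (-35 - 293)*(-203))/(t + 239005) = (-323681 + (-35 - 293)*(-203))/(1/449171 + 239005) = (-323681 - 328*(-203))/(107354114856/449171) = (-323681 + 66584)*(449171/107354114856) = -257097*449171/107354114856 = -38493505529/35784704952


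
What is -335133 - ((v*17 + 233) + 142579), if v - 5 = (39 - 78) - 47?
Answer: -476568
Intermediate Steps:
v = -81 (v = 5 + ((39 - 78) - 47) = 5 + (-39 - 47) = 5 - 86 = -81)
-335133 - ((v*17 + 233) + 142579) = -335133 - ((-81*17 + 233) + 142579) = -335133 - ((-1377 + 233) + 142579) = -335133 - (-1144 + 142579) = -335133 - 1*141435 = -335133 - 141435 = -476568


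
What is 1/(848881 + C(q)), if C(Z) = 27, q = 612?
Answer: 1/848908 ≈ 1.1780e-6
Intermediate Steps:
1/(848881 + C(q)) = 1/(848881 + 27) = 1/848908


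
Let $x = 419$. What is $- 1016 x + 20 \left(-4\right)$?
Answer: $-425784$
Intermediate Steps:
$- 1016 x + 20 \left(-4\right) = \left(-1016\right) 419 + 20 \left(-4\right) = -425704 - 80 = -425784$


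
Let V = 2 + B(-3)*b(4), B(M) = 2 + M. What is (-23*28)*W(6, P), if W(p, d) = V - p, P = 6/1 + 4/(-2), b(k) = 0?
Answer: 2576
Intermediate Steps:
P = 4 (P = 6*1 + 4*(-½) = 6 - 2 = 4)
V = 2 (V = 2 + (2 - 3)*0 = 2 - 1*0 = 2 + 0 = 2)
W(p, d) = 2 - p
(-23*28)*W(6, P) = (-23*28)*(2 - 1*6) = -644*(2 - 6) = -644*(-4) = 2576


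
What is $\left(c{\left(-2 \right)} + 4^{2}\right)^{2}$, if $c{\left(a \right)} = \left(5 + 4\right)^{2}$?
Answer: $9409$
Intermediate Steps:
$c{\left(a \right)} = 81$ ($c{\left(a \right)} = 9^{2} = 81$)
$\left(c{\left(-2 \right)} + 4^{2}\right)^{2} = \left(81 + 4^{2}\right)^{2} = \left(81 + 16\right)^{2} = 97^{2} = 9409$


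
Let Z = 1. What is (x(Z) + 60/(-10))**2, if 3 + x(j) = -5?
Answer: 196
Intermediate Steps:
x(j) = -8 (x(j) = -3 - 5 = -8)
(x(Z) + 60/(-10))**2 = (-8 + 60/(-10))**2 = (-8 + 60*(-1/10))**2 = (-8 - 6)**2 = (-14)**2 = 196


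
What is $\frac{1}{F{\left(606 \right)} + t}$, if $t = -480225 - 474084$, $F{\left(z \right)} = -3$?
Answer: $- \frac{1}{954312} \approx -1.0479 \cdot 10^{-6}$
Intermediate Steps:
$t = -954309$
$\frac{1}{F{\left(606 \right)} + t} = \frac{1}{-3 - 954309} = \frac{1}{-954312} = - \frac{1}{954312}$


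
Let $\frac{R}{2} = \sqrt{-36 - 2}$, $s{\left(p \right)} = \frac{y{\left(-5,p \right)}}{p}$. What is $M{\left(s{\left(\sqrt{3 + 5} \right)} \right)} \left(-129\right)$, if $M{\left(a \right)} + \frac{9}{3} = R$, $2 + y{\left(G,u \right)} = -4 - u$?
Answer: $387 - 258 i \sqrt{38} \approx 387.0 - 1590.4 i$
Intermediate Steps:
$y{\left(G,u \right)} = -6 - u$ ($y{\left(G,u \right)} = -2 - \left(4 + u\right) = -6 - u$)
$s{\left(p \right)} = \frac{-6 - p}{p}$
$R = 2 i \sqrt{38}$ ($R = 2 \sqrt{-36 - 2} = 2 \sqrt{-38} = 2 i \sqrt{38} \approx 12.329 i$)
$M{\left(a \right)} = -3 + 2 i \sqrt{38}$
$M{\left(s{\left(\sqrt{3 + 5} \right)} \right)} \left(-129\right) = \left(-3 + 2 i \sqrt{38}\right) \left(-129\right) = 387 - 258 i \sqrt{38}$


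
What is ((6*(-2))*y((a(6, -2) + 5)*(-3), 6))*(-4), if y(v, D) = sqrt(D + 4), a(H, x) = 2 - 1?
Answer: 48*sqrt(10) ≈ 151.79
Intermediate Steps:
a(H, x) = 1
y(v, D) = sqrt(4 + D)
((6*(-2))*y((a(6, -2) + 5)*(-3), 6))*(-4) = ((6*(-2))*sqrt(4 + 6))*(-4) = -12*sqrt(10)*(-4) = 48*sqrt(10)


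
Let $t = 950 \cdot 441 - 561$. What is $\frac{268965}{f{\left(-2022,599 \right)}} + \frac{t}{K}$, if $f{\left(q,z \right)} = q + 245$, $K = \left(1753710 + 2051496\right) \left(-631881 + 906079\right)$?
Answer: $- \frac{93544222426292389}{618028679166092} \approx -151.36$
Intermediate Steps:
$K = 1043379874788$ ($K = 3805206 \cdot 274198 = 1043379874788$)
$f{\left(q,z \right)} = 245 + q$
$t = 418389$ ($t = 418950 - 561 = 418389$)
$\frac{268965}{f{\left(-2022,599 \right)}} + \frac{t}{K} = \frac{268965}{245 - 2022} + \frac{418389}{1043379874788} = \frac{268965}{-1777} + 418389 \cdot \frac{1}{1043379874788} = 268965 \left(- \frac{1}{1777}\right) + \frac{139463}{347793291596} = - \frac{268965}{1777} + \frac{139463}{347793291596} = - \frac{93544222426292389}{618028679166092}$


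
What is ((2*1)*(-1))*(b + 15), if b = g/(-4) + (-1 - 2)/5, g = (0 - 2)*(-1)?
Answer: -139/5 ≈ -27.800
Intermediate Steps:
g = 2 (g = -2*(-1) = 2)
b = -11/10 (b = 2/(-4) + (-1 - 2)/5 = 2*(-¼) - 3*⅕ = -½ - ⅗ = -11/10 ≈ -1.1000)
((2*1)*(-1))*(b + 15) = ((2*1)*(-1))*(-11/10 + 15) = (2*(-1))*(139/10) = -2*139/10 = -139/5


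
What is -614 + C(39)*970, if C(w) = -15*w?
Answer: -568064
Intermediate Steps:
-614 + C(39)*970 = -614 - 15*39*970 = -614 - 585*970 = -614 - 567450 = -568064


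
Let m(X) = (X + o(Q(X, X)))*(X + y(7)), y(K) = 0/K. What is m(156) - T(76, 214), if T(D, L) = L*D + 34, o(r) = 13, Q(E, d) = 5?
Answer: 10066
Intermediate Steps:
y(K) = 0
T(D, L) = 34 + D*L (T(D, L) = D*L + 34 = 34 + D*L)
m(X) = X*(13 + X) (m(X) = (X + 13)*(X + 0) = (13 + X)*X = X*(13 + X))
m(156) - T(76, 214) = 156*(13 + 156) - (34 + 76*214) = 156*169 - (34 + 16264) = 26364 - 1*16298 = 26364 - 16298 = 10066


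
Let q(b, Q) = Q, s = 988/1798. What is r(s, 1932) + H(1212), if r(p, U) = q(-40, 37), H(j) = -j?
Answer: -1175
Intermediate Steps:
s = 494/899 (s = 988*(1/1798) = 494/899 ≈ 0.54950)
r(p, U) = 37
r(s, 1932) + H(1212) = 37 - 1*1212 = 37 - 1212 = -1175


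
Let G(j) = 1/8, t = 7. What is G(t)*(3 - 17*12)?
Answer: -201/8 ≈ -25.125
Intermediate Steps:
G(j) = ⅛ (G(j) = 1*(⅛) = ⅛)
G(t)*(3 - 17*12) = (3 - 17*12)/8 = (3 - 204)/8 = (⅛)*(-201) = -201/8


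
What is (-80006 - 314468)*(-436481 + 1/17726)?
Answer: 1526034938127585/8863 ≈ 1.7218e+11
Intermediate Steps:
(-80006 - 314468)*(-436481 + 1/17726) = -394474*(-436481 + 1/17726) = -394474*(-7737062205/17726) = 1526034938127585/8863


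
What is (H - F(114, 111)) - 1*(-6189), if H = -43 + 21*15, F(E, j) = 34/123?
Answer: 794669/123 ≈ 6460.7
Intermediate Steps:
F(E, j) = 34/123 (F(E, j) = 34*(1/123) = 34/123)
H = 272 (H = -43 + 315 = 272)
(H - F(114, 111)) - 1*(-6189) = (272 - 1*34/123) - 1*(-6189) = (272 - 34/123) + 6189 = 33422/123 + 6189 = 794669/123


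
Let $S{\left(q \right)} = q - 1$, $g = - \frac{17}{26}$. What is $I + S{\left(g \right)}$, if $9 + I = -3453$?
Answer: $- \frac{90055}{26} \approx -3463.7$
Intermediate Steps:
$g = - \frac{17}{26}$ ($g = \left(-17\right) \frac{1}{26} = - \frac{17}{26} \approx -0.65385$)
$I = -3462$ ($I = -9 - 3453 = -3462$)
$S{\left(q \right)} = -1 + q$ ($S{\left(q \right)} = q - 1 = -1 + q$)
$I + S{\left(g \right)} = -3462 - \frac{43}{26} = - \frac{90055}{26}$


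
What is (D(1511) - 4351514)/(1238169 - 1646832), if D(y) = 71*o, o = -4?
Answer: 4351798/408663 ≈ 10.649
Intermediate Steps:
D(y) = -284 (D(y) = 71*(-4) = -284)
(D(1511) - 4351514)/(1238169 - 1646832) = (-284 - 4351514)/(1238169 - 1646832) = -4351798/(-408663) = -4351798*(-1/408663) = 4351798/408663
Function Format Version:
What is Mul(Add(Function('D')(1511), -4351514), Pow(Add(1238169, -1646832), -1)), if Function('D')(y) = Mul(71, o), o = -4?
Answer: Rational(4351798, 408663) ≈ 10.649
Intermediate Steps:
Function('D')(y) = -284 (Function('D')(y) = Mul(71, -4) = -284)
Mul(Add(Function('D')(1511), -4351514), Pow(Add(1238169, -1646832), -1)) = Mul(Add(-284, -4351514), Pow(Add(1238169, -1646832), -1)) = Mul(-4351798, Pow(-408663, -1)) = Mul(-4351798, Rational(-1, 408663)) = Rational(4351798, 408663)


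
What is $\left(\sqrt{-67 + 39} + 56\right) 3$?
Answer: $168 + 6 i \sqrt{7} \approx 168.0 + 15.875 i$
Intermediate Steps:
$\left(\sqrt{-67 + 39} + 56\right) 3 = \left(\sqrt{-28} + 56\right) 3 = \left(2 i \sqrt{7} + 56\right) 3 = \left(56 + 2 i \sqrt{7}\right) 3 = 168 + 6 i \sqrt{7}$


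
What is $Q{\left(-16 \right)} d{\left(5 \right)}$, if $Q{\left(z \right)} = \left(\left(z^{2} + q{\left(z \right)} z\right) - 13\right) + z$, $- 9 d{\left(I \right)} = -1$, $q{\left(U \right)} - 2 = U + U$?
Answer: $\frac{707}{9} \approx 78.556$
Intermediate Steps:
$q{\left(U \right)} = 2 + 2 U$ ($q{\left(U \right)} = 2 + \left(U + U\right) = 2 + 2 U$)
$d{\left(I \right)} = \frac{1}{9}$ ($d{\left(I \right)} = \left(- \frac{1}{9}\right) \left(-1\right) = \frac{1}{9}$)
$Q{\left(z \right)} = -13 + z + z^{2} + z \left(2 + 2 z\right)$ ($Q{\left(z \right)} = \left(\left(z^{2} + \left(2 + 2 z\right) z\right) - 13\right) + z = \left(\left(z^{2} + z \left(2 + 2 z\right)\right) - 13\right) + z = \left(-13 + z^{2} + z \left(2 + 2 z\right)\right) + z = -13 + z + z^{2} + z \left(2 + 2 z\right)$)
$Q{\left(-16 \right)} d{\left(5 \right)} = \left(-13 + 3 \left(-16\right) + 3 \left(-16\right)^{2}\right) \frac{1}{9} = \left(-13 - 48 + 3 \cdot 256\right) \frac{1}{9} = \left(-13 - 48 + 768\right) \frac{1}{9} = 707 \cdot \frac{1}{9} = \frac{707}{9}$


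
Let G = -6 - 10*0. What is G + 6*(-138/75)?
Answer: -426/25 ≈ -17.040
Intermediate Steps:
G = -6 (G = -6 - 2*0 = -6 + 0 = -6)
G + 6*(-138/75) = -6 + 6*(-138/75) = -6 + 6*(-138*1/75) = -6 + 6*(-46/25) = -6 - 276/25 = -426/25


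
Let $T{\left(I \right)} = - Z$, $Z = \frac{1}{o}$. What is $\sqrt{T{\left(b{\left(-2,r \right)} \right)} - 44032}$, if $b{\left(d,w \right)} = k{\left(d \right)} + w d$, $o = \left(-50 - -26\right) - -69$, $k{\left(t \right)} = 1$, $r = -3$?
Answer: $\frac{i \sqrt{9907205}}{15} \approx 209.84 i$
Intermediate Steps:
$o = 45$ ($o = \left(-50 + 26\right) + 69 = -24 + 69 = 45$)
$b{\left(d,w \right)} = 1 + d w$ ($b{\left(d,w \right)} = 1 + w d = 1 + d w$)
$Z = \frac{1}{45} \approx 0.022222$
$T{\left(I \right)} = - \frac{1}{45}$ ($T{\left(I \right)} = \left(-1\right) \frac{1}{45} = - \frac{1}{45}$)
$\sqrt{T{\left(b{\left(-2,r \right)} \right)} - 44032} = \sqrt{- \frac{1}{45} - 44032} = \sqrt{- \frac{1981441}{45}} = \frac{i \sqrt{9907205}}{15}$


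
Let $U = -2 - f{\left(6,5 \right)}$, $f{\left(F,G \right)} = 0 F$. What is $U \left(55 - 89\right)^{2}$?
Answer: $-2312$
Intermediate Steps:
$f{\left(F,G \right)} = 0$
$U = -2$ ($U = -2 - 0 = -2 + 0 = -2$)
$U \left(55 - 89\right)^{2} = - 2 \left(55 - 89\right)^{2} = - 2 \left(-34\right)^{2} = \left(-2\right) 1156 = -2312$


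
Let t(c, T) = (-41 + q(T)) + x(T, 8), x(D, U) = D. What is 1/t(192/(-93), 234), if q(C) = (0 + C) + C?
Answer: 1/661 ≈ 0.0015129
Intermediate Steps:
q(C) = 2*C (q(C) = C + C = 2*C)
t(c, T) = -41 + 3*T (t(c, T) = (-41 + 2*T) + T = -41 + 3*T)
1/t(192/(-93), 234) = 1/(-41 + 3*234) = 1/(-41 + 702) = 1/661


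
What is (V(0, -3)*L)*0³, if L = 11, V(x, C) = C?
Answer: 0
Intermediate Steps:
(V(0, -3)*L)*0³ = -3*11*0³ = -33*0 = 0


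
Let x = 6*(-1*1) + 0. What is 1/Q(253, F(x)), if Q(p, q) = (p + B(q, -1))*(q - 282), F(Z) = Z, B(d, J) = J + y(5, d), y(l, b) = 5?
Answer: -1/74016 ≈ -1.3511e-5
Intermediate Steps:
x = -6 (x = 6*(-1) + 0 = -6 + 0 = -6)
B(d, J) = 5 + J (B(d, J) = J + 5 = 5 + J)
Q(p, q) = (-282 + q)*(4 + p) (Q(p, q) = (p + (5 - 1))*(q - 282) = (p + 4)*(-282 + q) = (4 + p)*(-282 + q) = (-282 + q)*(4 + p))
1/Q(253, F(x)) = 1/(-1128 - 282*253 + 4*(-6) + 253*(-6)) = 1/(-1128 - 71346 - 24 - 1518) = 1/(-74016) = -1/74016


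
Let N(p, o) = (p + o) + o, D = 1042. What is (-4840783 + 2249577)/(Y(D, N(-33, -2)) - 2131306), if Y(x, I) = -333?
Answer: 2591206/2131639 ≈ 1.2156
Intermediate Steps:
N(p, o) = p + 2*o (N(p, o) = (o + p) + o = p + 2*o)
(-4840783 + 2249577)/(Y(D, N(-33, -2)) - 2131306) = (-4840783 + 2249577)/(-333 - 2131306) = -2591206/(-2131639) = -2591206*(-1/2131639) = 2591206/2131639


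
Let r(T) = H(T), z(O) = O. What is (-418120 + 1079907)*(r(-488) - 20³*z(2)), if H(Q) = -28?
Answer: -10607122036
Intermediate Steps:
r(T) = -28
(-418120 + 1079907)*(r(-488) - 20³*z(2)) = (-418120 + 1079907)*(-28 - 20³*2) = 661787*(-28 - 8000*2) = 661787*(-28 - 1*16000) = 661787*(-28 - 16000) = 661787*(-16028) = -10607122036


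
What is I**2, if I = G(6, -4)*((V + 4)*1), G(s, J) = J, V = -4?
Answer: 0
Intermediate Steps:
I = 0 (I = -4*(-4 + 4) = -0 = -4*0 = 0)
I**2 = 0**2 = 0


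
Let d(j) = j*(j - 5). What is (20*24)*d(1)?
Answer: -1920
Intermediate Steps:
d(j) = j*(-5 + j)
(20*24)*d(1) = (20*24)*(1*(-5 + 1)) = 480*(1*(-4)) = 480*(-4) = -1920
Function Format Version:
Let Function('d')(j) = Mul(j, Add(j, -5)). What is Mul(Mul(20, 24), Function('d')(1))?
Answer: -1920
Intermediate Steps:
Function('d')(j) = Mul(j, Add(-5, j))
Mul(Mul(20, 24), Function('d')(1)) = Mul(Mul(20, 24), Mul(1, Add(-5, 1))) = Mul(480, Mul(1, -4)) = Mul(480, -4) = -1920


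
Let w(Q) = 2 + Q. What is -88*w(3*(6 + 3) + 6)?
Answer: -3080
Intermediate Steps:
-88*w(3*(6 + 3) + 6) = -88*(2 + (3*(6 + 3) + 6)) = -88*(2 + (3*9 + 6)) = -88*(2 + (27 + 6)) = -88*(2 + 33) = -88*35 = -3080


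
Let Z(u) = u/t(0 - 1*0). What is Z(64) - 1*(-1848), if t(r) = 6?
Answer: 5576/3 ≈ 1858.7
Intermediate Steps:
Z(u) = u/6
Z(64) - 1*(-1848) = (1/6)*64 - 1*(-1848) = 32/3 + 1848 = 5576/3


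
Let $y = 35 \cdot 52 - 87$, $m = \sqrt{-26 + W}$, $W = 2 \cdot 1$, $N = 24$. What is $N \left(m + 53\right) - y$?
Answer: $-461 + 48 i \sqrt{6} \approx -461.0 + 117.58 i$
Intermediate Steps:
$W = 2$
$m = 2 i \sqrt{6}$ ($m = \sqrt{-26 + 2} = \sqrt{-24} = 2 i \sqrt{6} \approx 4.899 i$)
$y = 1733$ ($y = 1820 - 87 = 1733$)
$N \left(m + 53\right) - y = 24 \left(2 i \sqrt{6} + 53\right) - 1733 = 24 \left(53 + 2 i \sqrt{6}\right) - 1733 = \left(1272 + 48 i \sqrt{6}\right) - 1733 = -461 + 48 i \sqrt{6}$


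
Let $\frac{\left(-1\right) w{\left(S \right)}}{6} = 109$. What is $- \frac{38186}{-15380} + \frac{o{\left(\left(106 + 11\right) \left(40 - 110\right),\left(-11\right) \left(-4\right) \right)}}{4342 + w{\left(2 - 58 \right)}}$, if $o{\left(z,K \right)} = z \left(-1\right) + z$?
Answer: $\frac{19093}{7690} \approx 2.4828$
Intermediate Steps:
$o{\left(z,K \right)} = 0$ ($o{\left(z,K \right)} = - z + z = 0$)
$w{\left(S \right)} = -654$ ($w{\left(S \right)} = \left(-6\right) 109 = -654$)
$- \frac{38186}{-15380} + \frac{o{\left(\left(106 + 11\right) \left(40 - 110\right),\left(-11\right) \left(-4\right) \right)}}{4342 + w{\left(2 - 58 \right)}} = - \frac{38186}{-15380} + \frac{0}{4342 - 654} = \left(-38186\right) \left(- \frac{1}{15380}\right) + \frac{0}{3688} = \frac{19093}{7690} + 0 \cdot \frac{1}{3688} = \frac{19093}{7690} + 0 = \frac{19093}{7690}$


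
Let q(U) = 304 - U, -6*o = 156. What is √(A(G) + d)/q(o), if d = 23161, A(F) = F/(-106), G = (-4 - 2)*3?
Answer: √65059726/17490 ≈ 0.46118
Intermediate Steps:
G = -18 (G = -6*3 = -18)
A(F) = -F/106 (A(F) = F*(-1/106) = -F/106)
o = -26 (o = -⅙*156 = -26)
√(A(G) + d)/q(o) = √(-1/106*(-18) + 23161)/(304 - 1*(-26)) = √(9/53 + 23161)/(304 + 26) = √(1227542/53)/330 = (√65059726/53)*(1/330) = √65059726/17490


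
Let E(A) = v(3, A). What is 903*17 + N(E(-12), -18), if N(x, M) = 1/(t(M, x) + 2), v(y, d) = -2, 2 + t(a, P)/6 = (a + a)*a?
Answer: 59531179/3878 ≈ 15351.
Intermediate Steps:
t(a, P) = -12 + 12*a**2 (t(a, P) = -12 + 6*((a + a)*a) = -12 + 6*((2*a)*a) = -12 + 6*(2*a**2) = -12 + 12*a**2)
E(A) = -2
N(x, M) = 1/(-10 + 12*M**2) (N(x, M) = 1/((-12 + 12*M**2) + 2) = 1/(-10 + 12*M**2))
903*17 + N(E(-12), -18) = 903*17 + 1/(2*(-5 + 6*(-18)**2)) = 15351 + 1/(2*(-5 + 6*324)) = 15351 + 1/(2*(-5 + 1944)) = 15351 + (1/2)/1939 = 15351 + (1/2)*(1/1939) = 15351 + 1/3878 = 59531179/3878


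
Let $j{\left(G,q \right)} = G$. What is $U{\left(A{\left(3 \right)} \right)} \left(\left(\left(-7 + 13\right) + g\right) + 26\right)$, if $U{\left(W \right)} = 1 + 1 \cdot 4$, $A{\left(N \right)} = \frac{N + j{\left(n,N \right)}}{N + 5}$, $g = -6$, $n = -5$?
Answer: $130$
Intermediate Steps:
$A{\left(N \right)} = \frac{-5 + N}{5 + N}$ ($A{\left(N \right)} = \frac{N - 5}{N + 5} = \frac{-5 + N}{5 + N}$)
$U{\left(W \right)} = 5$ ($U{\left(W \right)} = 1 + 4 = 5$)
$U{\left(A{\left(3 \right)} \right)} \left(\left(\left(-7 + 13\right) + g\right) + 26\right) = 5 \left(\left(\left(-7 + 13\right) - 6\right) + 26\right) = 5 \left(\left(6 - 6\right) + 26\right) = 5 \left(0 + 26\right) = 5 \cdot 26 = 130$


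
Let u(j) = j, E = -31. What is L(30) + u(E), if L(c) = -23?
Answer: -54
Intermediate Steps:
L(30) + u(E) = -23 - 31 = -54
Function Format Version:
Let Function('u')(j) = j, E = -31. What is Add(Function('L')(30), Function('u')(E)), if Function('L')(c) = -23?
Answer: -54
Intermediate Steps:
Add(Function('L')(30), Function('u')(E)) = Add(-23, -31) = -54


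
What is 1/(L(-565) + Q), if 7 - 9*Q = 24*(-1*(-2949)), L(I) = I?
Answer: -9/75854 ≈ -0.00011865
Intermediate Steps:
Q = -70769/9 (Q = 7/9 - 8*(-1*(-2949))/3 = 7/9 - 8*2949/3 = 7/9 - ⅑*70776 = 7/9 - 7864 = -70769/9 ≈ -7863.2)
1/(L(-565) + Q) = 1/(-565 - 70769/9) = 1/(-75854/9) = -9/75854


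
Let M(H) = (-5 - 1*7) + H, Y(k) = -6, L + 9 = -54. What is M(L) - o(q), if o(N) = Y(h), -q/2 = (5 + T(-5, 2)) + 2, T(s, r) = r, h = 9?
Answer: -69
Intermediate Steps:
L = -63 (L = -9 - 54 = -63)
M(H) = -12 + H (M(H) = (-5 - 7) + H = -12 + H)
q = -18 (q = -2*((5 + 2) + 2) = -2*(7 + 2) = -2*9 = -18)
o(N) = -6
M(L) - o(q) = (-12 - 63) - 1*(-6) = -75 + 6 = -69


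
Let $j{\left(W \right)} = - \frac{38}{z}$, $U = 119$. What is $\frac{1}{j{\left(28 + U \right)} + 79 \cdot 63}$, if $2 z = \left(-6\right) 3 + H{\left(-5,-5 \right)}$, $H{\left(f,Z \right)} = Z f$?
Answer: $\frac{7}{34763} \approx 0.00020136$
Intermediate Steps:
$z = \frac{7}{2}$ ($z = \frac{\left(-6\right) 3 - -25}{2} = \frac{-18 + 25}{2} = \frac{1}{2} \cdot 7 = \frac{7}{2} \approx 3.5$)
$j{\left(W \right)} = - \frac{76}{7}$ ($j{\left(W \right)} = - \frac{38}{\frac{7}{2}} = \left(-38\right) \frac{2}{7} = - \frac{76}{7}$)
$\frac{1}{j{\left(28 + U \right)} + 79 \cdot 63} = \frac{1}{- \frac{76}{7} + 79 \cdot 63} = \frac{1}{- \frac{76}{7} + 4977} = \frac{1}{\frac{34763}{7}} = \frac{7}{34763}$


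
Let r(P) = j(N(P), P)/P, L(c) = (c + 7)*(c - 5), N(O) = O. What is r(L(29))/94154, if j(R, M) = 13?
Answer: 13/81349056 ≈ 1.5981e-7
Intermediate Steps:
L(c) = (-5 + c)*(7 + c) (L(c) = (7 + c)*(-5 + c) = (-5 + c)*(7 + c))
r(P) = 13/P
r(L(29))/94154 = (13/(-35 + 29**2 + 2*29))/94154 = (13/(-35 + 841 + 58))*(1/94154) = (13/864)*(1/94154) = 13/81349056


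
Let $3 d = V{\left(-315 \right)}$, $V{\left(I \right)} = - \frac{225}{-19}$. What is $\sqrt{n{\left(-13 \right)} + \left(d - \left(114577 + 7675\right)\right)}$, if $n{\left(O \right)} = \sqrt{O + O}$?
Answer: $\frac{\sqrt{-44131547 + 361 i \sqrt{26}}}{19} \approx 0.0072918 + 349.64 i$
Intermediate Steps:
$n{\left(O \right)} = \sqrt{2} \sqrt{O}$ ($n{\left(O \right)} = \sqrt{2 O} = \sqrt{2} \sqrt{O}$)
$V{\left(I \right)} = \frac{225}{19}$ ($V{\left(I \right)} = \left(-225\right) \left(- \frac{1}{19}\right) = \frac{225}{19}$)
$d = \frac{75}{19}$ ($d = \frac{1}{3} \cdot \frac{225}{19} = \frac{75}{19} \approx 3.9474$)
$\sqrt{n{\left(-13 \right)} + \left(d - \left(114577 + 7675\right)\right)} = \sqrt{\sqrt{2} \sqrt{-13} + \left(\frac{75}{19} - \left(114577 + 7675\right)\right)} = \sqrt{\sqrt{2} i \sqrt{13} + \left(\frac{75}{19} - 122252\right)} = \sqrt{i \sqrt{26} + \left(\frac{75}{19} - 122252\right)} = \sqrt{i \sqrt{26} - \frac{2322713}{19}} = \sqrt{- \frac{2322713}{19} + i \sqrt{26}}$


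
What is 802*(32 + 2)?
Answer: 27268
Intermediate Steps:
802*(32 + 2) = 802*34 = 27268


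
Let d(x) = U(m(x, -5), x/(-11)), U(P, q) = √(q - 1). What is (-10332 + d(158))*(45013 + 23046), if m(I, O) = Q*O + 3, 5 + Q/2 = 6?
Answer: -703185588 + 884767*I*√11/11 ≈ -7.0319e+8 + 2.6677e+5*I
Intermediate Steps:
Q = 2 (Q = -10 + 2*6 = -10 + 12 = 2)
m(I, O) = 3 + 2*O (m(I, O) = 2*O + 3 = 3 + 2*O)
U(P, q) = √(-1 + q)
d(x) = √(-1 - x/11) (d(x) = √(-1 + x/(-11)) = √(-1 + x*(-1/11)) = √(-1 - x/11))
(-10332 + d(158))*(45013 + 23046) = (-10332 + √(-121 - 11*158)/11)*(45013 + 23046) = (-10332 + √(-121 - 1738)/11)*68059 = (-10332 + √(-1859)/11)*68059 = (-10332 + (13*I*√11)/11)*68059 = (-10332 + 13*I*√11/11)*68059 = -703185588 + 884767*I*√11/11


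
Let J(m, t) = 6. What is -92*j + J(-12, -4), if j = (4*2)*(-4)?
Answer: 2950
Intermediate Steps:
j = -32 (j = 8*(-4) = -32)
-92*j + J(-12, -4) = -92*(-32) + 6 = 2944 + 6 = 2950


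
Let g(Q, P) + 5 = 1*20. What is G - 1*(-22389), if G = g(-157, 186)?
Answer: 22404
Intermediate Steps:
g(Q, P) = 15 (g(Q, P) = -5 + 1*20 = -5 + 20 = 15)
G = 15
G - 1*(-22389) = 15 - 1*(-22389) = 15 + 22389 = 22404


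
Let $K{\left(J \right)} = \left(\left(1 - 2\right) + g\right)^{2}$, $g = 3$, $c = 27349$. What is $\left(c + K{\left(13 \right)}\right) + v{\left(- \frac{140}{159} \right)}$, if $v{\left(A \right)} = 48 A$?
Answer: $\frac{1447469}{53} \approx 27311.0$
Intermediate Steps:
$K{\left(J \right)} = 4$ ($K{\left(J \right)} = \left(\left(1 - 2\right) + 3\right)^{2} = \left(-1 + 3\right)^{2} = 2^{2} = 4$)
$\left(c + K{\left(13 \right)}\right) + v{\left(- \frac{140}{159} \right)} = \left(27349 + 4\right) + 48 \left(- \frac{140}{159}\right) = 27353 + 48 \left(\left(-140\right) \frac{1}{159}\right) = 27353 + 48 \left(- \frac{140}{159}\right) = 27353 - \frac{2240}{53} = \frac{1447469}{53}$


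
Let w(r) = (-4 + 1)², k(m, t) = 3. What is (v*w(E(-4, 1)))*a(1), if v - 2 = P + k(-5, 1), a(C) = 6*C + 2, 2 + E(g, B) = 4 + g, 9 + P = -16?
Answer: -1440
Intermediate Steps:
P = -25 (P = -9 - 16 = -25)
E(g, B) = 2 + g (E(g, B) = -2 + (4 + g) = 2 + g)
a(C) = 2 + 6*C
w(r) = 9 (w(r) = (-3)² = 9)
v = -20 (v = 2 + (-25 + 3) = 2 - 22 = -20)
(v*w(E(-4, 1)))*a(1) = (-20*9)*(2 + 6*1) = -180*(2 + 6) = -180*8 = -1440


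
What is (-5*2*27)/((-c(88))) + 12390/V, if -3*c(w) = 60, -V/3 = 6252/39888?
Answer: -27470307/1042 ≈ -26363.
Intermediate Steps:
V = -521/1108 (V = -18756/39888 = -3*521/3324 = -521/1108 ≈ -0.47022)
c(w) = -20 (c(w) = -⅓*60 = -20)
(-5*2*27)/((-c(88))) + 12390/V = (-5*2*27)/((-1*(-20))) + 12390/(-521/1108) = -10*27/20 + 12390*(-1108/521) = -270*1/20 - 13728120/521 = -27/2 - 13728120/521 = -27470307/1042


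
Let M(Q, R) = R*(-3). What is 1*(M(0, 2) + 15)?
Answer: 9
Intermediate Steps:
M(Q, R) = -3*R
1*(M(0, 2) + 15) = 1*(-3*2 + 15) = 1*(-6 + 15) = 1*9 = 9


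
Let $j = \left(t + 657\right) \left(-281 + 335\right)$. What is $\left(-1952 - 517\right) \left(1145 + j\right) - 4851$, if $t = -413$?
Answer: $-35363400$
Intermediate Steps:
$j = 13176$ ($j = \left(-413 + 657\right) \left(-281 + 335\right) = 244 \cdot 54 = 13176$)
$\left(-1952 - 517\right) \left(1145 + j\right) - 4851 = \left(-1952 - 517\right) \left(1145 + 13176\right) - 4851 = \left(-2469\right) 14321 - 4851 = -35358549 - 4851 = -35363400$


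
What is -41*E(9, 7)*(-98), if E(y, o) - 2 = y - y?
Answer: 8036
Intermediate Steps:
E(y, o) = 2 (E(y, o) = 2 + (y - y) = 2 + 0 = 2)
-41*E(9, 7)*(-98) = -41*2*(-98) = -82*(-98) = 8036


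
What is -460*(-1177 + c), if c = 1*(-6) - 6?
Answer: 546940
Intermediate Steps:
c = -12 (c = -6 - 6 = -12)
-460*(-1177 + c) = -460*(-1177 - 12) = -460*(-1189) = 546940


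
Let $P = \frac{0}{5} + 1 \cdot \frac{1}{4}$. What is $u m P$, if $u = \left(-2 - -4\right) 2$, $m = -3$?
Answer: $-3$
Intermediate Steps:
$u = 4$ ($u = \left(-2 + 4\right) 2 = 2 \cdot 2 = 4$)
$P = \frac{1}{4}$ ($P = 0 \cdot \frac{1}{5} + 1 \cdot \frac{1}{4} = 0 + \frac{1}{4} = \frac{1}{4} \approx 0.25$)
$u m P = 4 \left(-3\right) \frac{1}{4} = \left(-12\right) \frac{1}{4} = -3$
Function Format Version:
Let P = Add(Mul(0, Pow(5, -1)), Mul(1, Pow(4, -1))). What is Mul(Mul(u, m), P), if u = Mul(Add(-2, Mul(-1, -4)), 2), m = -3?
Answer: -3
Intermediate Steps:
u = 4 (u = Mul(Add(-2, 4), 2) = Mul(2, 2) = 4)
P = Rational(1, 4) (P = Add(Mul(0, Rational(1, 5)), Mul(1, Rational(1, 4))) = Add(0, Rational(1, 4)) = Rational(1, 4) ≈ 0.25000)
Mul(Mul(u, m), P) = Mul(Mul(4, -3), Rational(1, 4)) = Mul(-12, Rational(1, 4)) = -3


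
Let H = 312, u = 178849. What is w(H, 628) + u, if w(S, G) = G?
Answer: 179477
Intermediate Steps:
w(H, 628) + u = 628 + 178849 = 179477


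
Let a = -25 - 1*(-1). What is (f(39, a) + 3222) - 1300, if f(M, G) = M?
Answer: 1961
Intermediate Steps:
a = -24 (a = -25 + 1 = -24)
(f(39, a) + 3222) - 1300 = (39 + 3222) - 1300 = 3261 - 1300 = 1961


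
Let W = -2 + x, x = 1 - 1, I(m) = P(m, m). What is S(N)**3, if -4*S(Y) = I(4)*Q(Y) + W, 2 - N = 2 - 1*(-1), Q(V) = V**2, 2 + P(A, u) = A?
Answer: 0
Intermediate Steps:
P(A, u) = -2 + A
I(m) = -2 + m
x = 0
N = -1 (N = 2 - (2 - 1*(-1)) = 2 - (2 + 1) = 2 - 1*3 = 2 - 3 = -1)
W = -2 (W = -2 + 0 = -2)
S(Y) = 1/2 - Y**2/2 (S(Y) = -((-2 + 4)*Y**2 - 2)/4 = -(2*Y**2 - 2)/4 = -(-2 + 2*Y**2)/4 = 1/2 - Y**2/2)
S(N)**3 = (1/2 - 1/2*(-1)**2)**3 = (1/2 - 1/2*1)**3 = (1/2 - 1/2)**3 = 0**3 = 0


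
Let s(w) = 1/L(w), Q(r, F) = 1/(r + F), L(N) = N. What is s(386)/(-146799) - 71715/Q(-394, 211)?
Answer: 743654986351829/56664414 ≈ 1.3124e+7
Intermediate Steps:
Q(r, F) = 1/(F + r)
s(w) = 1/w
s(386)/(-146799) - 71715/Q(-394, 211) = 1/(386*(-146799)) - 71715/(1/(211 - 394)) = (1/386)*(-1/146799) - 71715/(1/(-183)) = -1/56664414 - 71715/(-1/183) = -1/56664414 - 71715*(-183) = -1/56664414 + 13123845 = 743654986351829/56664414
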